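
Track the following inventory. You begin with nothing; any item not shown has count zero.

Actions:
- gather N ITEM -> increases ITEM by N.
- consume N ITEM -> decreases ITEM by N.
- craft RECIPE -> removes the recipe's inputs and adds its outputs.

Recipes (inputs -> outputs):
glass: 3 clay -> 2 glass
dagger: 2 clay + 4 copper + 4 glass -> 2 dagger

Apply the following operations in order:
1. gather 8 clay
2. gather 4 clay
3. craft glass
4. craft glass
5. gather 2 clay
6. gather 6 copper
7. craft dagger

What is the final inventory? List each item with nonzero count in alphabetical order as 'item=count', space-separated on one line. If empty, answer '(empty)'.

After 1 (gather 8 clay): clay=8
After 2 (gather 4 clay): clay=12
After 3 (craft glass): clay=9 glass=2
After 4 (craft glass): clay=6 glass=4
After 5 (gather 2 clay): clay=8 glass=4
After 6 (gather 6 copper): clay=8 copper=6 glass=4
After 7 (craft dagger): clay=6 copper=2 dagger=2

Answer: clay=6 copper=2 dagger=2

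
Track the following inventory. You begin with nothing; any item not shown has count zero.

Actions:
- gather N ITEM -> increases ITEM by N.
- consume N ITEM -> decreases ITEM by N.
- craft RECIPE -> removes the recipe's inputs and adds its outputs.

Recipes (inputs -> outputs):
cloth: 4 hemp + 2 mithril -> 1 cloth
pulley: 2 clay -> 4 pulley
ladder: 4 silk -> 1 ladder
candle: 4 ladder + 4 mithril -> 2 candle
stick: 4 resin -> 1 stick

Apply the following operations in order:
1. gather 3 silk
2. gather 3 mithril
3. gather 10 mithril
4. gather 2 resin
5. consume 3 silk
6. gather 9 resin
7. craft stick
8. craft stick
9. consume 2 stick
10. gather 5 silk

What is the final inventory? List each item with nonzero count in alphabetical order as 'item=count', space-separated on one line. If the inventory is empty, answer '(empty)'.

After 1 (gather 3 silk): silk=3
After 2 (gather 3 mithril): mithril=3 silk=3
After 3 (gather 10 mithril): mithril=13 silk=3
After 4 (gather 2 resin): mithril=13 resin=2 silk=3
After 5 (consume 3 silk): mithril=13 resin=2
After 6 (gather 9 resin): mithril=13 resin=11
After 7 (craft stick): mithril=13 resin=7 stick=1
After 8 (craft stick): mithril=13 resin=3 stick=2
After 9 (consume 2 stick): mithril=13 resin=3
After 10 (gather 5 silk): mithril=13 resin=3 silk=5

Answer: mithril=13 resin=3 silk=5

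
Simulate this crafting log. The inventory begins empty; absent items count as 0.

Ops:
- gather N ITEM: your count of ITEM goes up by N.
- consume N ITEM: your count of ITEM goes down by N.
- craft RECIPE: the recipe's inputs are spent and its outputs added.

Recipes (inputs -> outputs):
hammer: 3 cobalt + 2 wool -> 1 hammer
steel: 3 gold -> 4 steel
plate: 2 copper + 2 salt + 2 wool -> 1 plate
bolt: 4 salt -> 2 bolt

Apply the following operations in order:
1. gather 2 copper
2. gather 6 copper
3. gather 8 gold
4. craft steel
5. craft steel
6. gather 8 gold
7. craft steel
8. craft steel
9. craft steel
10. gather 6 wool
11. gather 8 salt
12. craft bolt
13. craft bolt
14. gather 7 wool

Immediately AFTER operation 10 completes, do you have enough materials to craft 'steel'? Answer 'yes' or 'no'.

After 1 (gather 2 copper): copper=2
After 2 (gather 6 copper): copper=8
After 3 (gather 8 gold): copper=8 gold=8
After 4 (craft steel): copper=8 gold=5 steel=4
After 5 (craft steel): copper=8 gold=2 steel=8
After 6 (gather 8 gold): copper=8 gold=10 steel=8
After 7 (craft steel): copper=8 gold=7 steel=12
After 8 (craft steel): copper=8 gold=4 steel=16
After 9 (craft steel): copper=8 gold=1 steel=20
After 10 (gather 6 wool): copper=8 gold=1 steel=20 wool=6

Answer: no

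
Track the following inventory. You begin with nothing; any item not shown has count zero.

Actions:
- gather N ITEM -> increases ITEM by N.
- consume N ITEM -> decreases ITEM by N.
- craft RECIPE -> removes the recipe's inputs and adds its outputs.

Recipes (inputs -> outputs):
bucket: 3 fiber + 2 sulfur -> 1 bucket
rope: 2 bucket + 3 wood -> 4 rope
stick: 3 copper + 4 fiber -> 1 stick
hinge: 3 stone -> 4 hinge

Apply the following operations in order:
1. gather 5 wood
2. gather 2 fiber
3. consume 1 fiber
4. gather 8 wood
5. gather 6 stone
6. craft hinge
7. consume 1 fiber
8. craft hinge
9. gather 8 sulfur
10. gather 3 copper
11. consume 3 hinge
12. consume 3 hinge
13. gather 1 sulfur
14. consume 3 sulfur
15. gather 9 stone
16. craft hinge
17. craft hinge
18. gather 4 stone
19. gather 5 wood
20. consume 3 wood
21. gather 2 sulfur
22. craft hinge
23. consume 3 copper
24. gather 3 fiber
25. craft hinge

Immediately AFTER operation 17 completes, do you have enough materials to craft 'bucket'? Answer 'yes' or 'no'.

Answer: no

Derivation:
After 1 (gather 5 wood): wood=5
After 2 (gather 2 fiber): fiber=2 wood=5
After 3 (consume 1 fiber): fiber=1 wood=5
After 4 (gather 8 wood): fiber=1 wood=13
After 5 (gather 6 stone): fiber=1 stone=6 wood=13
After 6 (craft hinge): fiber=1 hinge=4 stone=3 wood=13
After 7 (consume 1 fiber): hinge=4 stone=3 wood=13
After 8 (craft hinge): hinge=8 wood=13
After 9 (gather 8 sulfur): hinge=8 sulfur=8 wood=13
After 10 (gather 3 copper): copper=3 hinge=8 sulfur=8 wood=13
After 11 (consume 3 hinge): copper=3 hinge=5 sulfur=8 wood=13
After 12 (consume 3 hinge): copper=3 hinge=2 sulfur=8 wood=13
After 13 (gather 1 sulfur): copper=3 hinge=2 sulfur=9 wood=13
After 14 (consume 3 sulfur): copper=3 hinge=2 sulfur=6 wood=13
After 15 (gather 9 stone): copper=3 hinge=2 stone=9 sulfur=6 wood=13
After 16 (craft hinge): copper=3 hinge=6 stone=6 sulfur=6 wood=13
After 17 (craft hinge): copper=3 hinge=10 stone=3 sulfur=6 wood=13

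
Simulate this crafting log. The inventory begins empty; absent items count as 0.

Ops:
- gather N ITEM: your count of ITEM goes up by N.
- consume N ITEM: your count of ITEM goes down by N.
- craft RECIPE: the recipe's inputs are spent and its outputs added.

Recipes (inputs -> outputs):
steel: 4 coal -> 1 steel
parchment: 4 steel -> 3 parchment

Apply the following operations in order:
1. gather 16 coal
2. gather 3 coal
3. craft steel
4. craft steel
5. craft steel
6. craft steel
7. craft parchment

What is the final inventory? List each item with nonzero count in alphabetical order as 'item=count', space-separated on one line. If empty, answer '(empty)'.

After 1 (gather 16 coal): coal=16
After 2 (gather 3 coal): coal=19
After 3 (craft steel): coal=15 steel=1
After 4 (craft steel): coal=11 steel=2
After 5 (craft steel): coal=7 steel=3
After 6 (craft steel): coal=3 steel=4
After 7 (craft parchment): coal=3 parchment=3

Answer: coal=3 parchment=3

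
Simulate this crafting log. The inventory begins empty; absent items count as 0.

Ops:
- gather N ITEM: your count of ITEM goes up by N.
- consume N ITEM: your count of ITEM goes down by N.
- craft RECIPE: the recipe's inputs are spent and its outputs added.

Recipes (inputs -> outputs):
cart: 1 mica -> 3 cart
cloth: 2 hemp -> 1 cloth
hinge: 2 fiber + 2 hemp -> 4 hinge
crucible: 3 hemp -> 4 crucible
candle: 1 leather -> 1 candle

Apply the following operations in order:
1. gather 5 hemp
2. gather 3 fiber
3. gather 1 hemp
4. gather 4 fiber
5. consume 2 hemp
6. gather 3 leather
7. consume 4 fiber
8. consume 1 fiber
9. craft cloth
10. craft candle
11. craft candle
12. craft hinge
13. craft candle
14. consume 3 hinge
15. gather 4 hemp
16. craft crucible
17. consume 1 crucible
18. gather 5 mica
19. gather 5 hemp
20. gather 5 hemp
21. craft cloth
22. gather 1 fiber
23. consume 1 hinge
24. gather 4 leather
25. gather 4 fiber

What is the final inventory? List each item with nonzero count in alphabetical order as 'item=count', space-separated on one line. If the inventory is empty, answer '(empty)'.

Answer: candle=3 cloth=2 crucible=3 fiber=5 hemp=9 leather=4 mica=5

Derivation:
After 1 (gather 5 hemp): hemp=5
After 2 (gather 3 fiber): fiber=3 hemp=5
After 3 (gather 1 hemp): fiber=3 hemp=6
After 4 (gather 4 fiber): fiber=7 hemp=6
After 5 (consume 2 hemp): fiber=7 hemp=4
After 6 (gather 3 leather): fiber=7 hemp=4 leather=3
After 7 (consume 4 fiber): fiber=3 hemp=4 leather=3
After 8 (consume 1 fiber): fiber=2 hemp=4 leather=3
After 9 (craft cloth): cloth=1 fiber=2 hemp=2 leather=3
After 10 (craft candle): candle=1 cloth=1 fiber=2 hemp=2 leather=2
After 11 (craft candle): candle=2 cloth=1 fiber=2 hemp=2 leather=1
After 12 (craft hinge): candle=2 cloth=1 hinge=4 leather=1
After 13 (craft candle): candle=3 cloth=1 hinge=4
After 14 (consume 3 hinge): candle=3 cloth=1 hinge=1
After 15 (gather 4 hemp): candle=3 cloth=1 hemp=4 hinge=1
After 16 (craft crucible): candle=3 cloth=1 crucible=4 hemp=1 hinge=1
After 17 (consume 1 crucible): candle=3 cloth=1 crucible=3 hemp=1 hinge=1
After 18 (gather 5 mica): candle=3 cloth=1 crucible=3 hemp=1 hinge=1 mica=5
After 19 (gather 5 hemp): candle=3 cloth=1 crucible=3 hemp=6 hinge=1 mica=5
After 20 (gather 5 hemp): candle=3 cloth=1 crucible=3 hemp=11 hinge=1 mica=5
After 21 (craft cloth): candle=3 cloth=2 crucible=3 hemp=9 hinge=1 mica=5
After 22 (gather 1 fiber): candle=3 cloth=2 crucible=3 fiber=1 hemp=9 hinge=1 mica=5
After 23 (consume 1 hinge): candle=3 cloth=2 crucible=3 fiber=1 hemp=9 mica=5
After 24 (gather 4 leather): candle=3 cloth=2 crucible=3 fiber=1 hemp=9 leather=4 mica=5
After 25 (gather 4 fiber): candle=3 cloth=2 crucible=3 fiber=5 hemp=9 leather=4 mica=5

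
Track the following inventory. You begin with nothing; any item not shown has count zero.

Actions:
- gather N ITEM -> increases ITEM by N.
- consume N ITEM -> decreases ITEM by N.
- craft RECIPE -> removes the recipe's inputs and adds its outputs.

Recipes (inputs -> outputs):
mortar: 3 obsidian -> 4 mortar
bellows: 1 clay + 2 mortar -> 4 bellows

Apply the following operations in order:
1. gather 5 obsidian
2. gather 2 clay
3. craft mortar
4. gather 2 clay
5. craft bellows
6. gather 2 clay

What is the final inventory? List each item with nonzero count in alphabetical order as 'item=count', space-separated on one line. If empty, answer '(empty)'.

Answer: bellows=4 clay=5 mortar=2 obsidian=2

Derivation:
After 1 (gather 5 obsidian): obsidian=5
After 2 (gather 2 clay): clay=2 obsidian=5
After 3 (craft mortar): clay=2 mortar=4 obsidian=2
After 4 (gather 2 clay): clay=4 mortar=4 obsidian=2
After 5 (craft bellows): bellows=4 clay=3 mortar=2 obsidian=2
After 6 (gather 2 clay): bellows=4 clay=5 mortar=2 obsidian=2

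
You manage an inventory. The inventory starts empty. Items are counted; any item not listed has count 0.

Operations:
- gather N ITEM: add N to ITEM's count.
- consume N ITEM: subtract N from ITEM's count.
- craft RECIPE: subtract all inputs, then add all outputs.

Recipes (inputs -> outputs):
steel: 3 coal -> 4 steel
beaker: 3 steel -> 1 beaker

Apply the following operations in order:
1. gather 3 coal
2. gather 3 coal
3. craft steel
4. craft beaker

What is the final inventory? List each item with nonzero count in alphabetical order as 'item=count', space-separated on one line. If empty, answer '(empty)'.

Answer: beaker=1 coal=3 steel=1

Derivation:
After 1 (gather 3 coal): coal=3
After 2 (gather 3 coal): coal=6
After 3 (craft steel): coal=3 steel=4
After 4 (craft beaker): beaker=1 coal=3 steel=1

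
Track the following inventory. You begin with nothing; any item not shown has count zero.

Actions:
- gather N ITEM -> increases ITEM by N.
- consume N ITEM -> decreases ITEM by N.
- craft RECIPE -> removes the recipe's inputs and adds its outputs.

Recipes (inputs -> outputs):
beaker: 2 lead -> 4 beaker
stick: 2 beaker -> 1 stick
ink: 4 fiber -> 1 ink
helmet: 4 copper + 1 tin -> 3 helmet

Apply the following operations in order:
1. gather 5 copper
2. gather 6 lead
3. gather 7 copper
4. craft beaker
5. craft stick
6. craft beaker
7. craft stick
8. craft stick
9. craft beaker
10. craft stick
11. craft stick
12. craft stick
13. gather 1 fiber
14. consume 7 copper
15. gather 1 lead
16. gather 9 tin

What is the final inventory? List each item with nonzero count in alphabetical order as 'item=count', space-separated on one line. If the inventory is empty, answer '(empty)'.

After 1 (gather 5 copper): copper=5
After 2 (gather 6 lead): copper=5 lead=6
After 3 (gather 7 copper): copper=12 lead=6
After 4 (craft beaker): beaker=4 copper=12 lead=4
After 5 (craft stick): beaker=2 copper=12 lead=4 stick=1
After 6 (craft beaker): beaker=6 copper=12 lead=2 stick=1
After 7 (craft stick): beaker=4 copper=12 lead=2 stick=2
After 8 (craft stick): beaker=2 copper=12 lead=2 stick=3
After 9 (craft beaker): beaker=6 copper=12 stick=3
After 10 (craft stick): beaker=4 copper=12 stick=4
After 11 (craft stick): beaker=2 copper=12 stick=5
After 12 (craft stick): copper=12 stick=6
After 13 (gather 1 fiber): copper=12 fiber=1 stick=6
After 14 (consume 7 copper): copper=5 fiber=1 stick=6
After 15 (gather 1 lead): copper=5 fiber=1 lead=1 stick=6
After 16 (gather 9 tin): copper=5 fiber=1 lead=1 stick=6 tin=9

Answer: copper=5 fiber=1 lead=1 stick=6 tin=9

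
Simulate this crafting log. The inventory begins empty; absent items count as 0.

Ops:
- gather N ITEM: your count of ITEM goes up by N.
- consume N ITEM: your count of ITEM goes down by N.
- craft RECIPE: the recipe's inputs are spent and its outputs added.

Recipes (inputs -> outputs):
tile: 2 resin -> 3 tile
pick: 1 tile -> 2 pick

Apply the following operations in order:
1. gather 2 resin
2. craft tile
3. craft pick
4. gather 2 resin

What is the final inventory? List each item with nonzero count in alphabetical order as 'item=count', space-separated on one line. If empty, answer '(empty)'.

After 1 (gather 2 resin): resin=2
After 2 (craft tile): tile=3
After 3 (craft pick): pick=2 tile=2
After 4 (gather 2 resin): pick=2 resin=2 tile=2

Answer: pick=2 resin=2 tile=2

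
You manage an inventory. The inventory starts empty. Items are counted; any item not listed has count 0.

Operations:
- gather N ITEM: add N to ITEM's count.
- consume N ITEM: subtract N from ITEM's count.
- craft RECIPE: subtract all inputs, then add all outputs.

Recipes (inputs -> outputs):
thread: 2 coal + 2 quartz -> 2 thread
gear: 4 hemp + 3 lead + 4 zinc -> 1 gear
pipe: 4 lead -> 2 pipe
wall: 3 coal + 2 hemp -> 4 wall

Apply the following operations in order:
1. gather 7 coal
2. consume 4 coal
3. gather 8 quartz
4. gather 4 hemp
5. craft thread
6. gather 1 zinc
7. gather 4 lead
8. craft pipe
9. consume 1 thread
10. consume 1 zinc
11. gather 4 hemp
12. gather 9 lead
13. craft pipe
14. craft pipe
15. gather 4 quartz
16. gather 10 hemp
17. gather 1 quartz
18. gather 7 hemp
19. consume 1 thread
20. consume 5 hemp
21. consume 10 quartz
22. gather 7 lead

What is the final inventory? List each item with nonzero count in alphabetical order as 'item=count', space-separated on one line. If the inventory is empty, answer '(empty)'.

After 1 (gather 7 coal): coal=7
After 2 (consume 4 coal): coal=3
After 3 (gather 8 quartz): coal=3 quartz=8
After 4 (gather 4 hemp): coal=3 hemp=4 quartz=8
After 5 (craft thread): coal=1 hemp=4 quartz=6 thread=2
After 6 (gather 1 zinc): coal=1 hemp=4 quartz=6 thread=2 zinc=1
After 7 (gather 4 lead): coal=1 hemp=4 lead=4 quartz=6 thread=2 zinc=1
After 8 (craft pipe): coal=1 hemp=4 pipe=2 quartz=6 thread=2 zinc=1
After 9 (consume 1 thread): coal=1 hemp=4 pipe=2 quartz=6 thread=1 zinc=1
After 10 (consume 1 zinc): coal=1 hemp=4 pipe=2 quartz=6 thread=1
After 11 (gather 4 hemp): coal=1 hemp=8 pipe=2 quartz=6 thread=1
After 12 (gather 9 lead): coal=1 hemp=8 lead=9 pipe=2 quartz=6 thread=1
After 13 (craft pipe): coal=1 hemp=8 lead=5 pipe=4 quartz=6 thread=1
After 14 (craft pipe): coal=1 hemp=8 lead=1 pipe=6 quartz=6 thread=1
After 15 (gather 4 quartz): coal=1 hemp=8 lead=1 pipe=6 quartz=10 thread=1
After 16 (gather 10 hemp): coal=1 hemp=18 lead=1 pipe=6 quartz=10 thread=1
After 17 (gather 1 quartz): coal=1 hemp=18 lead=1 pipe=6 quartz=11 thread=1
After 18 (gather 7 hemp): coal=1 hemp=25 lead=1 pipe=6 quartz=11 thread=1
After 19 (consume 1 thread): coal=1 hemp=25 lead=1 pipe=6 quartz=11
After 20 (consume 5 hemp): coal=1 hemp=20 lead=1 pipe=6 quartz=11
After 21 (consume 10 quartz): coal=1 hemp=20 lead=1 pipe=6 quartz=1
After 22 (gather 7 lead): coal=1 hemp=20 lead=8 pipe=6 quartz=1

Answer: coal=1 hemp=20 lead=8 pipe=6 quartz=1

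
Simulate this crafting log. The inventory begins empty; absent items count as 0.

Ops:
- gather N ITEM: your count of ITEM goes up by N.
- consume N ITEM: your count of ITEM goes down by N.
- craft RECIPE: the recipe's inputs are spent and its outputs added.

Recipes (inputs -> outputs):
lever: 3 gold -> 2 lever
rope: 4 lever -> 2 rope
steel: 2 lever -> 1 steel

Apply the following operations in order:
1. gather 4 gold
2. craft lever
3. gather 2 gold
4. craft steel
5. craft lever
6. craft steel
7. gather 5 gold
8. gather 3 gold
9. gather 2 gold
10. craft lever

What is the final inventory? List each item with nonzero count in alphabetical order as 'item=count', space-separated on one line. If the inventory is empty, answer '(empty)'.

Answer: gold=7 lever=2 steel=2

Derivation:
After 1 (gather 4 gold): gold=4
After 2 (craft lever): gold=1 lever=2
After 3 (gather 2 gold): gold=3 lever=2
After 4 (craft steel): gold=3 steel=1
After 5 (craft lever): lever=2 steel=1
After 6 (craft steel): steel=2
After 7 (gather 5 gold): gold=5 steel=2
After 8 (gather 3 gold): gold=8 steel=2
After 9 (gather 2 gold): gold=10 steel=2
After 10 (craft lever): gold=7 lever=2 steel=2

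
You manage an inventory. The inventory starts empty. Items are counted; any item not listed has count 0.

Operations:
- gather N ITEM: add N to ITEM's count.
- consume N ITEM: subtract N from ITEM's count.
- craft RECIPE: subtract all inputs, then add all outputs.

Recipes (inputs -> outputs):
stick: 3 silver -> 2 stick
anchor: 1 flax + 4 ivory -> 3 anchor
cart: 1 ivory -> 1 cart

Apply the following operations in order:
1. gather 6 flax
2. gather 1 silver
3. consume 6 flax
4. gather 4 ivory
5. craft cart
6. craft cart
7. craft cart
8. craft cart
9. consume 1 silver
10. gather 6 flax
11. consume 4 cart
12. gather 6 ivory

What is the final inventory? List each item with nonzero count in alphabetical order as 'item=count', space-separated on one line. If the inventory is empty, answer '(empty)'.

After 1 (gather 6 flax): flax=6
After 2 (gather 1 silver): flax=6 silver=1
After 3 (consume 6 flax): silver=1
After 4 (gather 4 ivory): ivory=4 silver=1
After 5 (craft cart): cart=1 ivory=3 silver=1
After 6 (craft cart): cart=2 ivory=2 silver=1
After 7 (craft cart): cart=3 ivory=1 silver=1
After 8 (craft cart): cart=4 silver=1
After 9 (consume 1 silver): cart=4
After 10 (gather 6 flax): cart=4 flax=6
After 11 (consume 4 cart): flax=6
After 12 (gather 6 ivory): flax=6 ivory=6

Answer: flax=6 ivory=6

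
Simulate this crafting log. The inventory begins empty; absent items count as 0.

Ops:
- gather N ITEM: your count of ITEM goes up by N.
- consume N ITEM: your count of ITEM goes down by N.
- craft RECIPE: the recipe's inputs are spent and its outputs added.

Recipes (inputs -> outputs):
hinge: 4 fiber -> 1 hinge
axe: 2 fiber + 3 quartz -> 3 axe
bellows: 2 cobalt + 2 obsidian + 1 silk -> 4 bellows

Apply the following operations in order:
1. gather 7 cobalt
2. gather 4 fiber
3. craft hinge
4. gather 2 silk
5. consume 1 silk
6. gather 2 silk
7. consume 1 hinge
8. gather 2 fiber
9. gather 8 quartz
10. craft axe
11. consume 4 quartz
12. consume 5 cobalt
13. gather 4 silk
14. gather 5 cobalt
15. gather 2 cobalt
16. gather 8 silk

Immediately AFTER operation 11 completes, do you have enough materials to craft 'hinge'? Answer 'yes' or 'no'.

After 1 (gather 7 cobalt): cobalt=7
After 2 (gather 4 fiber): cobalt=7 fiber=4
After 3 (craft hinge): cobalt=7 hinge=1
After 4 (gather 2 silk): cobalt=7 hinge=1 silk=2
After 5 (consume 1 silk): cobalt=7 hinge=1 silk=1
After 6 (gather 2 silk): cobalt=7 hinge=1 silk=3
After 7 (consume 1 hinge): cobalt=7 silk=3
After 8 (gather 2 fiber): cobalt=7 fiber=2 silk=3
After 9 (gather 8 quartz): cobalt=7 fiber=2 quartz=8 silk=3
After 10 (craft axe): axe=3 cobalt=7 quartz=5 silk=3
After 11 (consume 4 quartz): axe=3 cobalt=7 quartz=1 silk=3

Answer: no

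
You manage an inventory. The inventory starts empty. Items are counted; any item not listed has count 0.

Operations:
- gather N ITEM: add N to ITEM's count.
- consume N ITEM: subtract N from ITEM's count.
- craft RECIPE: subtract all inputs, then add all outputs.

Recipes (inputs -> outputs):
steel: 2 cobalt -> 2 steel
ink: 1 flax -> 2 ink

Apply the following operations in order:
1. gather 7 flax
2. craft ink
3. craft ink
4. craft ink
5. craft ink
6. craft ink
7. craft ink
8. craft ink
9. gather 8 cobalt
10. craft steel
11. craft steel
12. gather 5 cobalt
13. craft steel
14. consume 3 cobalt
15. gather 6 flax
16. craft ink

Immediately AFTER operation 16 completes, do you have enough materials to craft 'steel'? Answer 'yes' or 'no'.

After 1 (gather 7 flax): flax=7
After 2 (craft ink): flax=6 ink=2
After 3 (craft ink): flax=5 ink=4
After 4 (craft ink): flax=4 ink=6
After 5 (craft ink): flax=3 ink=8
After 6 (craft ink): flax=2 ink=10
After 7 (craft ink): flax=1 ink=12
After 8 (craft ink): ink=14
After 9 (gather 8 cobalt): cobalt=8 ink=14
After 10 (craft steel): cobalt=6 ink=14 steel=2
After 11 (craft steel): cobalt=4 ink=14 steel=4
After 12 (gather 5 cobalt): cobalt=9 ink=14 steel=4
After 13 (craft steel): cobalt=7 ink=14 steel=6
After 14 (consume 3 cobalt): cobalt=4 ink=14 steel=6
After 15 (gather 6 flax): cobalt=4 flax=6 ink=14 steel=6
After 16 (craft ink): cobalt=4 flax=5 ink=16 steel=6

Answer: yes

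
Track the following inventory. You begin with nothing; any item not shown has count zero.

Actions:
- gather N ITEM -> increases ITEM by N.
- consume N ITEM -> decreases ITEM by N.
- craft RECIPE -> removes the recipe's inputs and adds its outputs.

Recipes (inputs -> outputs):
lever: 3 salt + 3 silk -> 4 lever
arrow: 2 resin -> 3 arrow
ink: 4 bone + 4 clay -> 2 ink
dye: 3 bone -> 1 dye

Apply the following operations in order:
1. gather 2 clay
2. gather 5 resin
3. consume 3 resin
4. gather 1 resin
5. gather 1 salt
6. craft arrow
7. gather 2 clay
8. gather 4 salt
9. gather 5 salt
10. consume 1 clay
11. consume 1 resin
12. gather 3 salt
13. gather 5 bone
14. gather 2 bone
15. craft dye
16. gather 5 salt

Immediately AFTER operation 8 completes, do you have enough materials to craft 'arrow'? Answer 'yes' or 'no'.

After 1 (gather 2 clay): clay=2
After 2 (gather 5 resin): clay=2 resin=5
After 3 (consume 3 resin): clay=2 resin=2
After 4 (gather 1 resin): clay=2 resin=3
After 5 (gather 1 salt): clay=2 resin=3 salt=1
After 6 (craft arrow): arrow=3 clay=2 resin=1 salt=1
After 7 (gather 2 clay): arrow=3 clay=4 resin=1 salt=1
After 8 (gather 4 salt): arrow=3 clay=4 resin=1 salt=5

Answer: no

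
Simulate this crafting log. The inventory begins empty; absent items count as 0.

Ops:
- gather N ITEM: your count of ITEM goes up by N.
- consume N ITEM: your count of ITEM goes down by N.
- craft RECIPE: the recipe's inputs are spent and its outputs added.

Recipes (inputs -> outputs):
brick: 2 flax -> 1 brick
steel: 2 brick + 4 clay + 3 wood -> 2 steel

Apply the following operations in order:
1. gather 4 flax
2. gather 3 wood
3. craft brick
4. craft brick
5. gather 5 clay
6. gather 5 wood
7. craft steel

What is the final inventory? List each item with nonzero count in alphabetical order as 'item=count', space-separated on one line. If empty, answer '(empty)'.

After 1 (gather 4 flax): flax=4
After 2 (gather 3 wood): flax=4 wood=3
After 3 (craft brick): brick=1 flax=2 wood=3
After 4 (craft brick): brick=2 wood=3
After 5 (gather 5 clay): brick=2 clay=5 wood=3
After 6 (gather 5 wood): brick=2 clay=5 wood=8
After 7 (craft steel): clay=1 steel=2 wood=5

Answer: clay=1 steel=2 wood=5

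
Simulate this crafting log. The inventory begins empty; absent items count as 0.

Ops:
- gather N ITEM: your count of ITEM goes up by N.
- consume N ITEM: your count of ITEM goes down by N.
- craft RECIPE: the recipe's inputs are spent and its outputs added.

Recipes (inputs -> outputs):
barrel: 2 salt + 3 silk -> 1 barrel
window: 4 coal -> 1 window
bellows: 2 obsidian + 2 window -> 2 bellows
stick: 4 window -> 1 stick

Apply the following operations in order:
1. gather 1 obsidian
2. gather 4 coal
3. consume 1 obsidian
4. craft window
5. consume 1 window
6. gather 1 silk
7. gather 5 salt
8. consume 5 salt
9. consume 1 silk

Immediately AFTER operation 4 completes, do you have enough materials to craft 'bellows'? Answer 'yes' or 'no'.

After 1 (gather 1 obsidian): obsidian=1
After 2 (gather 4 coal): coal=4 obsidian=1
After 3 (consume 1 obsidian): coal=4
After 4 (craft window): window=1

Answer: no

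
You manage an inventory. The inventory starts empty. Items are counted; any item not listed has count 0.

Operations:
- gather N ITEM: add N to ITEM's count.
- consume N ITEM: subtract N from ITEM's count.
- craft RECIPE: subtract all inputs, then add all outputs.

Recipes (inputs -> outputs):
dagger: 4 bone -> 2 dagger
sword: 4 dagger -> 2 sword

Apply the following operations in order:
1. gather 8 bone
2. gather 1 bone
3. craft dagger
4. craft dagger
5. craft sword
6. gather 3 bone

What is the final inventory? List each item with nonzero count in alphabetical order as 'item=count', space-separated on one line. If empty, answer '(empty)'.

Answer: bone=4 sword=2

Derivation:
After 1 (gather 8 bone): bone=8
After 2 (gather 1 bone): bone=9
After 3 (craft dagger): bone=5 dagger=2
After 4 (craft dagger): bone=1 dagger=4
After 5 (craft sword): bone=1 sword=2
After 6 (gather 3 bone): bone=4 sword=2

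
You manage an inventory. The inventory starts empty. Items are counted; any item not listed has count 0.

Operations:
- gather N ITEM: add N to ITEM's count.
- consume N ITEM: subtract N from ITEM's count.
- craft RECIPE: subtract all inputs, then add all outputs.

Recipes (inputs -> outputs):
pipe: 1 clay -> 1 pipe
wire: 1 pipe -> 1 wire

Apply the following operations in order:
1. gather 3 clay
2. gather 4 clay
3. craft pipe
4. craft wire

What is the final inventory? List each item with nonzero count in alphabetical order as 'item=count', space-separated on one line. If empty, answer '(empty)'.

After 1 (gather 3 clay): clay=3
After 2 (gather 4 clay): clay=7
After 3 (craft pipe): clay=6 pipe=1
After 4 (craft wire): clay=6 wire=1

Answer: clay=6 wire=1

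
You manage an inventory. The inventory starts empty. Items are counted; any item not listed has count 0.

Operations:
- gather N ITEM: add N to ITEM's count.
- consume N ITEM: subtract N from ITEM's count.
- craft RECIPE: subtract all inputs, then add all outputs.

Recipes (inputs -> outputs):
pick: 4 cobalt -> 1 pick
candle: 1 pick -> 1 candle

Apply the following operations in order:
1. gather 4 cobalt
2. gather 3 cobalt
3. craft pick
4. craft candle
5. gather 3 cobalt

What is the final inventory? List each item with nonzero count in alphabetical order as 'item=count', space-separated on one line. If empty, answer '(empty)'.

Answer: candle=1 cobalt=6

Derivation:
After 1 (gather 4 cobalt): cobalt=4
After 2 (gather 3 cobalt): cobalt=7
After 3 (craft pick): cobalt=3 pick=1
After 4 (craft candle): candle=1 cobalt=3
After 5 (gather 3 cobalt): candle=1 cobalt=6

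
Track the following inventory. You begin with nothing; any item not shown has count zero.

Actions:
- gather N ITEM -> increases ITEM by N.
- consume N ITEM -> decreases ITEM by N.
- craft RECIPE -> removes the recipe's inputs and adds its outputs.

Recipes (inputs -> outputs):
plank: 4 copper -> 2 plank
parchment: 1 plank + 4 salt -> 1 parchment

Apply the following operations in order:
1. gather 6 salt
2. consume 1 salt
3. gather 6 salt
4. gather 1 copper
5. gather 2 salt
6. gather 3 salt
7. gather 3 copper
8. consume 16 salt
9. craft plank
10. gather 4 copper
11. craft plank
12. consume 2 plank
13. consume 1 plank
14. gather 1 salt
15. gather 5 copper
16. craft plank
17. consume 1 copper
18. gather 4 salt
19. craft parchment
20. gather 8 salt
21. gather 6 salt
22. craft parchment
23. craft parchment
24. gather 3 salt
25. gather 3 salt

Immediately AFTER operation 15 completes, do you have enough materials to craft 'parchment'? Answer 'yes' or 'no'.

Answer: no

Derivation:
After 1 (gather 6 salt): salt=6
After 2 (consume 1 salt): salt=5
After 3 (gather 6 salt): salt=11
After 4 (gather 1 copper): copper=1 salt=11
After 5 (gather 2 salt): copper=1 salt=13
After 6 (gather 3 salt): copper=1 salt=16
After 7 (gather 3 copper): copper=4 salt=16
After 8 (consume 16 salt): copper=4
After 9 (craft plank): plank=2
After 10 (gather 4 copper): copper=4 plank=2
After 11 (craft plank): plank=4
After 12 (consume 2 plank): plank=2
After 13 (consume 1 plank): plank=1
After 14 (gather 1 salt): plank=1 salt=1
After 15 (gather 5 copper): copper=5 plank=1 salt=1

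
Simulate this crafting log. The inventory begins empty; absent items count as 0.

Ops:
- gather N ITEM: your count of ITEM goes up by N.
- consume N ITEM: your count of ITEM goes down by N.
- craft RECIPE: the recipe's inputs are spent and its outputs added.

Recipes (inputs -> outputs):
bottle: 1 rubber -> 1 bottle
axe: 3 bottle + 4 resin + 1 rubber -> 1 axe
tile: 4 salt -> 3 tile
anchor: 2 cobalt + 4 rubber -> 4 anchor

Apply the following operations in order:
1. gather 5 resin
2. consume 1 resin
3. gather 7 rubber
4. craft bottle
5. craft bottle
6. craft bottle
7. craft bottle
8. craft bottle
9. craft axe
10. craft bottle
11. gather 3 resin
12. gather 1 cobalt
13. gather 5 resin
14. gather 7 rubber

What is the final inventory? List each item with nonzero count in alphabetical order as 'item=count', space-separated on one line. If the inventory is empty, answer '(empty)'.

Answer: axe=1 bottle=3 cobalt=1 resin=8 rubber=7

Derivation:
After 1 (gather 5 resin): resin=5
After 2 (consume 1 resin): resin=4
After 3 (gather 7 rubber): resin=4 rubber=7
After 4 (craft bottle): bottle=1 resin=4 rubber=6
After 5 (craft bottle): bottle=2 resin=4 rubber=5
After 6 (craft bottle): bottle=3 resin=4 rubber=4
After 7 (craft bottle): bottle=4 resin=4 rubber=3
After 8 (craft bottle): bottle=5 resin=4 rubber=2
After 9 (craft axe): axe=1 bottle=2 rubber=1
After 10 (craft bottle): axe=1 bottle=3
After 11 (gather 3 resin): axe=1 bottle=3 resin=3
After 12 (gather 1 cobalt): axe=1 bottle=3 cobalt=1 resin=3
After 13 (gather 5 resin): axe=1 bottle=3 cobalt=1 resin=8
After 14 (gather 7 rubber): axe=1 bottle=3 cobalt=1 resin=8 rubber=7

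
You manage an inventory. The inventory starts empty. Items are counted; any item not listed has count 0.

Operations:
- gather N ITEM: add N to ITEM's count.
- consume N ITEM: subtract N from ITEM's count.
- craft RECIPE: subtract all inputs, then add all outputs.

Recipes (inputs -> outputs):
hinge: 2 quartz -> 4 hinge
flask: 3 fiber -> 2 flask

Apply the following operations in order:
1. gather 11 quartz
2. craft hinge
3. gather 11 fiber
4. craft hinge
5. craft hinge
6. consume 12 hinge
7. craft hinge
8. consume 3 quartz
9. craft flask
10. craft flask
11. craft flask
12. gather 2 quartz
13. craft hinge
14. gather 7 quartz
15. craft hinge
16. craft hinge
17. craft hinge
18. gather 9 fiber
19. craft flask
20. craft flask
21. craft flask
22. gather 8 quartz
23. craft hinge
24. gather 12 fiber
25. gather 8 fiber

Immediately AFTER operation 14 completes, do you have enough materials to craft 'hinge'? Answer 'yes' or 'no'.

Answer: yes

Derivation:
After 1 (gather 11 quartz): quartz=11
After 2 (craft hinge): hinge=4 quartz=9
After 3 (gather 11 fiber): fiber=11 hinge=4 quartz=9
After 4 (craft hinge): fiber=11 hinge=8 quartz=7
After 5 (craft hinge): fiber=11 hinge=12 quartz=5
After 6 (consume 12 hinge): fiber=11 quartz=5
After 7 (craft hinge): fiber=11 hinge=4 quartz=3
After 8 (consume 3 quartz): fiber=11 hinge=4
After 9 (craft flask): fiber=8 flask=2 hinge=4
After 10 (craft flask): fiber=5 flask=4 hinge=4
After 11 (craft flask): fiber=2 flask=6 hinge=4
After 12 (gather 2 quartz): fiber=2 flask=6 hinge=4 quartz=2
After 13 (craft hinge): fiber=2 flask=6 hinge=8
After 14 (gather 7 quartz): fiber=2 flask=6 hinge=8 quartz=7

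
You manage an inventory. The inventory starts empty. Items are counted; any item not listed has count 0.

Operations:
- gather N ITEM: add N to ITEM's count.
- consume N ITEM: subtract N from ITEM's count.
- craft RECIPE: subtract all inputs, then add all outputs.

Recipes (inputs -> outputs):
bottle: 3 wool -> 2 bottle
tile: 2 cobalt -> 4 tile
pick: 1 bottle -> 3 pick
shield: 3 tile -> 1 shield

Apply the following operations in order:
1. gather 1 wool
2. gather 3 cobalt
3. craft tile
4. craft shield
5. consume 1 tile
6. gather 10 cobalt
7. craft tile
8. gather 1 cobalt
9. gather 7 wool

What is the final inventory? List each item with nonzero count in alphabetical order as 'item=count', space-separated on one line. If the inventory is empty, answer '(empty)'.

After 1 (gather 1 wool): wool=1
After 2 (gather 3 cobalt): cobalt=3 wool=1
After 3 (craft tile): cobalt=1 tile=4 wool=1
After 4 (craft shield): cobalt=1 shield=1 tile=1 wool=1
After 5 (consume 1 tile): cobalt=1 shield=1 wool=1
After 6 (gather 10 cobalt): cobalt=11 shield=1 wool=1
After 7 (craft tile): cobalt=9 shield=1 tile=4 wool=1
After 8 (gather 1 cobalt): cobalt=10 shield=1 tile=4 wool=1
After 9 (gather 7 wool): cobalt=10 shield=1 tile=4 wool=8

Answer: cobalt=10 shield=1 tile=4 wool=8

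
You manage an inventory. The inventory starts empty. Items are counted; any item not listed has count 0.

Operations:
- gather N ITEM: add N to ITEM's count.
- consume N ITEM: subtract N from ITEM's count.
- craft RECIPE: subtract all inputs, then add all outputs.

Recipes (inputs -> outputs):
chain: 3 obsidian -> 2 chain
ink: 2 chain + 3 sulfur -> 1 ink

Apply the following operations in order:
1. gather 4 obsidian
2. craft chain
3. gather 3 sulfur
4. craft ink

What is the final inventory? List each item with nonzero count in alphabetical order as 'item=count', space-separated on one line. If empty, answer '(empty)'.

Answer: ink=1 obsidian=1

Derivation:
After 1 (gather 4 obsidian): obsidian=4
After 2 (craft chain): chain=2 obsidian=1
After 3 (gather 3 sulfur): chain=2 obsidian=1 sulfur=3
After 4 (craft ink): ink=1 obsidian=1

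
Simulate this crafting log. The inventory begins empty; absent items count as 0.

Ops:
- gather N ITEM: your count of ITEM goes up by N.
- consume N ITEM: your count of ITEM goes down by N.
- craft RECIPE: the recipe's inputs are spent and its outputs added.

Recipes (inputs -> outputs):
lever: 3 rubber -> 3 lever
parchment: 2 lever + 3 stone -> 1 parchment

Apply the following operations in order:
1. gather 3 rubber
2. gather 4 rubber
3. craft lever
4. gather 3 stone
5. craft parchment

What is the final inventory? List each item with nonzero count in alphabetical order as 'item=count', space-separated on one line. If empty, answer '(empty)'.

After 1 (gather 3 rubber): rubber=3
After 2 (gather 4 rubber): rubber=7
After 3 (craft lever): lever=3 rubber=4
After 4 (gather 3 stone): lever=3 rubber=4 stone=3
After 5 (craft parchment): lever=1 parchment=1 rubber=4

Answer: lever=1 parchment=1 rubber=4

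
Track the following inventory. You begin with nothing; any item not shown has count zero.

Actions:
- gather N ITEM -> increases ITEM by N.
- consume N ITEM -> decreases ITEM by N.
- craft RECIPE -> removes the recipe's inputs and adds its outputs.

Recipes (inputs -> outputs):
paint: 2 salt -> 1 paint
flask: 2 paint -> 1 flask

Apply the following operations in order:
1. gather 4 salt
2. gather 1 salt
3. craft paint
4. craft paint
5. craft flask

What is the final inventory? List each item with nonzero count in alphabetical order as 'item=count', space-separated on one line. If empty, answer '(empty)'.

After 1 (gather 4 salt): salt=4
After 2 (gather 1 salt): salt=5
After 3 (craft paint): paint=1 salt=3
After 4 (craft paint): paint=2 salt=1
After 5 (craft flask): flask=1 salt=1

Answer: flask=1 salt=1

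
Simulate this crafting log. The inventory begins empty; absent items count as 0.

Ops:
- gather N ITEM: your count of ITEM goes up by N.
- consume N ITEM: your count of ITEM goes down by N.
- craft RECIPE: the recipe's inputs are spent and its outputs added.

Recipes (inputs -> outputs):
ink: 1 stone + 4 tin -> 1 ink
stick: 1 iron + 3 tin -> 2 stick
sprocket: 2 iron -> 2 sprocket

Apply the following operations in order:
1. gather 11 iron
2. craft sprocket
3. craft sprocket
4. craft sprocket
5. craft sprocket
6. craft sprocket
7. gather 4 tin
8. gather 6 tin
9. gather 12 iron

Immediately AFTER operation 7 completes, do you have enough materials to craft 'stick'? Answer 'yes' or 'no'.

After 1 (gather 11 iron): iron=11
After 2 (craft sprocket): iron=9 sprocket=2
After 3 (craft sprocket): iron=7 sprocket=4
After 4 (craft sprocket): iron=5 sprocket=6
After 5 (craft sprocket): iron=3 sprocket=8
After 6 (craft sprocket): iron=1 sprocket=10
After 7 (gather 4 tin): iron=1 sprocket=10 tin=4

Answer: yes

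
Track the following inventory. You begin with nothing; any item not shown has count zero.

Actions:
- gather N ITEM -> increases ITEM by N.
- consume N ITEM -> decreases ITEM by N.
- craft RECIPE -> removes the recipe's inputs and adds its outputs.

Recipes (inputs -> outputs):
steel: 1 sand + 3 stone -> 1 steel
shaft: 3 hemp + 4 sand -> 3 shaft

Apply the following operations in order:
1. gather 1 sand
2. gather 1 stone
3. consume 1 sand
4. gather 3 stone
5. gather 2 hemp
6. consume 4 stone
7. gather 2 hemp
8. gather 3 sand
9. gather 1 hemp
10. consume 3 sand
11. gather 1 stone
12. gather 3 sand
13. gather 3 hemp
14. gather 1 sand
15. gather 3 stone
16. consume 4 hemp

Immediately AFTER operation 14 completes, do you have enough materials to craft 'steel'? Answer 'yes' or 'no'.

Answer: no

Derivation:
After 1 (gather 1 sand): sand=1
After 2 (gather 1 stone): sand=1 stone=1
After 3 (consume 1 sand): stone=1
After 4 (gather 3 stone): stone=4
After 5 (gather 2 hemp): hemp=2 stone=4
After 6 (consume 4 stone): hemp=2
After 7 (gather 2 hemp): hemp=4
After 8 (gather 3 sand): hemp=4 sand=3
After 9 (gather 1 hemp): hemp=5 sand=3
After 10 (consume 3 sand): hemp=5
After 11 (gather 1 stone): hemp=5 stone=1
After 12 (gather 3 sand): hemp=5 sand=3 stone=1
After 13 (gather 3 hemp): hemp=8 sand=3 stone=1
After 14 (gather 1 sand): hemp=8 sand=4 stone=1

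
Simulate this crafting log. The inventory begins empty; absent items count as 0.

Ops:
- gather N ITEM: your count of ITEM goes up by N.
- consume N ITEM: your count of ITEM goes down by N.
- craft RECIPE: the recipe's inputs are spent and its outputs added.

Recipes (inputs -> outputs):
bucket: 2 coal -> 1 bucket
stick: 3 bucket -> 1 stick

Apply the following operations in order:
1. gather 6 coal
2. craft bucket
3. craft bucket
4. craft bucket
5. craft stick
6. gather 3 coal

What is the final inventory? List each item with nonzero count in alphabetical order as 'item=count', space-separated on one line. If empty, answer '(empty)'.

Answer: coal=3 stick=1

Derivation:
After 1 (gather 6 coal): coal=6
After 2 (craft bucket): bucket=1 coal=4
After 3 (craft bucket): bucket=2 coal=2
After 4 (craft bucket): bucket=3
After 5 (craft stick): stick=1
After 6 (gather 3 coal): coal=3 stick=1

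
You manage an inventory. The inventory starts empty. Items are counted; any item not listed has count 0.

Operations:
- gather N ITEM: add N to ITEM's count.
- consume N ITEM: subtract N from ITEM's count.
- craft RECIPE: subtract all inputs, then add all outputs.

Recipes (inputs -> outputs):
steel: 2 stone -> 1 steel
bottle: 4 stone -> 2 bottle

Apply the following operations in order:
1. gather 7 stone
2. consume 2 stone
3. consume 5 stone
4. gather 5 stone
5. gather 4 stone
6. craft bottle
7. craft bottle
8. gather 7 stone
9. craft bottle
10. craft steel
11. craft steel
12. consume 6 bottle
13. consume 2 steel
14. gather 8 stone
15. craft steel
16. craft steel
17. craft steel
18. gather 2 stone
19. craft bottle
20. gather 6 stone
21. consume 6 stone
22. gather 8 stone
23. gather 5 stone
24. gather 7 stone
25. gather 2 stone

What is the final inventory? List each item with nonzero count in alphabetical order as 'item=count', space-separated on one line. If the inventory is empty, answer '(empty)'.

Answer: bottle=2 steel=3 stone=22

Derivation:
After 1 (gather 7 stone): stone=7
After 2 (consume 2 stone): stone=5
After 3 (consume 5 stone): (empty)
After 4 (gather 5 stone): stone=5
After 5 (gather 4 stone): stone=9
After 6 (craft bottle): bottle=2 stone=5
After 7 (craft bottle): bottle=4 stone=1
After 8 (gather 7 stone): bottle=4 stone=8
After 9 (craft bottle): bottle=6 stone=4
After 10 (craft steel): bottle=6 steel=1 stone=2
After 11 (craft steel): bottle=6 steel=2
After 12 (consume 6 bottle): steel=2
After 13 (consume 2 steel): (empty)
After 14 (gather 8 stone): stone=8
After 15 (craft steel): steel=1 stone=6
After 16 (craft steel): steel=2 stone=4
After 17 (craft steel): steel=3 stone=2
After 18 (gather 2 stone): steel=3 stone=4
After 19 (craft bottle): bottle=2 steel=3
After 20 (gather 6 stone): bottle=2 steel=3 stone=6
After 21 (consume 6 stone): bottle=2 steel=3
After 22 (gather 8 stone): bottle=2 steel=3 stone=8
After 23 (gather 5 stone): bottle=2 steel=3 stone=13
After 24 (gather 7 stone): bottle=2 steel=3 stone=20
After 25 (gather 2 stone): bottle=2 steel=3 stone=22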